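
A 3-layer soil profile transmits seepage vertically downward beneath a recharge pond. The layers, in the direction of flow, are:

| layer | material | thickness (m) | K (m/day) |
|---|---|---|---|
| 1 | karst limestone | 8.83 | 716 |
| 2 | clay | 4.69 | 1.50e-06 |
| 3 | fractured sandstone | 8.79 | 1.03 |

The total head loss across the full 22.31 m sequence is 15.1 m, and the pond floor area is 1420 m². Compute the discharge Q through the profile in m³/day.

Flow is perpendicular to layering, so the layers act in series and the equivalent K is the thickness-weighted harmonic mean.
Total thickness L = 8.83 + 4.69 + 8.79 = 22.31 m.
Σ(b_i/K_i) = 8.83/716 + 4.69/1.50e-06 + 8.79/1.03 = 3.127e+06 d.
K_eq = L / Σ(b_i/K_i) = 22.31 / 3.127e+06 = 7.135e-06 m/day.
Q = K_eq · A · (Δh/L) = 7.135e-06 × 1420 × (15.1/22.31) = 0.006858 m³/day.

0.00686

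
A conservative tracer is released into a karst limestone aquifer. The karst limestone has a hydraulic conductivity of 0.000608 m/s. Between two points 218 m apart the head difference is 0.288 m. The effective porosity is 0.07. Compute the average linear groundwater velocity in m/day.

Convert K: 0.000608 m/s × 86400 = 52.53 m/day.
Hydraulic gradient i = Δh / L = 0.288 / 218 = 0.001321.
Darcy flux q = K · i = 52.53 × 0.001321 = 0.06940 m/day.
Seepage velocity v = q / n_e = 0.06940 / 0.07 = 0.9914 m/day.

0.991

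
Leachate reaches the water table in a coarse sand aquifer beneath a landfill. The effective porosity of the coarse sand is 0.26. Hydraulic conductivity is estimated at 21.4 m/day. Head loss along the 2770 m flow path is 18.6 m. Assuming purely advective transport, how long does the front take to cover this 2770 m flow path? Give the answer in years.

Hydraulic gradient i = Δh / L = 18.6 / 2770 = 0.006715.
Darcy flux q = K · i = 21.40 × 0.006715 = 0.1437 m/day.
Seepage velocity v = q / n_e = 0.1437 / 0.26 = 0.5527 m/day.
Travel time t = L / v = 2770 / 0.5527 = 5012 days = 13.72 years.

13.7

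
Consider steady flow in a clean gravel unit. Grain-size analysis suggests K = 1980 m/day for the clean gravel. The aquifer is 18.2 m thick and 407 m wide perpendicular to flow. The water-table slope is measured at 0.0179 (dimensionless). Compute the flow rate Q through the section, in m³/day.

263000

Cross-sectional area A = 407 × 18.2 = 7407 m².
Hydraulic gradient i = 0.0179.
Darcy's law: Q = K · A · i = 1980 × 7407 × 0.01790 = 2.625e+05 m³/day.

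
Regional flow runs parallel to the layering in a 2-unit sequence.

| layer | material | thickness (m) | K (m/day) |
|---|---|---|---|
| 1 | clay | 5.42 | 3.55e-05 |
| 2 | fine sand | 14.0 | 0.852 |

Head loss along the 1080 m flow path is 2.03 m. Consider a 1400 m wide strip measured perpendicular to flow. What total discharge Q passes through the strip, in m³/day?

Flow is parallel to layering, so each bed carries its own Darcy discharge and the transmissivities add.
Σ(K_i·b_i) = 3.55e-05×5.42 + 0.852×14.0 = 11.93 m²/day.
Hydraulic gradient i = Δh / L = 2.03 / 1080 = 0.001880.
Q = Σ(K_i·b_i) · W · i = 11.93 × 1400 × 0.001880 = 31.39 m³/day.

31.4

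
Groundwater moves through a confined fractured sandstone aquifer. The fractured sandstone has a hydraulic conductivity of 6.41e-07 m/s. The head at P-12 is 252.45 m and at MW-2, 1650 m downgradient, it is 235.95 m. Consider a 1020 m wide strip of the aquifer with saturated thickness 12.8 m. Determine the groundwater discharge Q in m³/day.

Convert K: 6.41e-07 m/s × 86400 = 0.05538 m/day.
Cross-sectional area A = 1020 × 12.8 = 13056 m².
Hydraulic gradient i = (252.45 − 235.95) / 1650 = 16.5 / 1650 = 0.01000.
Darcy's law: Q = K · A · i = 0.05538 × 13056 × 0.01000 = 7.231 m³/day.

7.23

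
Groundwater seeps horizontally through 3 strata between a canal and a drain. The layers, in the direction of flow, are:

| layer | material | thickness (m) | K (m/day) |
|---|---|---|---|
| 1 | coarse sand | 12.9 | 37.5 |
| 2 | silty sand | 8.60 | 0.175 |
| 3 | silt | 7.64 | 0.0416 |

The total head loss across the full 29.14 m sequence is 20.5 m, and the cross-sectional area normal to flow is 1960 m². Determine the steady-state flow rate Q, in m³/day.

172

Flow is perpendicular to layering, so the layers act in series and the equivalent K is the thickness-weighted harmonic mean.
Total thickness L = 12.9 + 8.60 + 7.64 = 29.14 m.
Σ(b_i/K_i) = 12.9/37.5 + 8.60/0.175 + 7.64/0.0416 = 233.1 d.
K_eq = L / Σ(b_i/K_i) = 29.14 / 233.1 = 0.1250 m/day.
Q = K_eq · A · (Δh/L) = 0.1250 × 1960 × (20.5/29.14) = 172.3 m³/day.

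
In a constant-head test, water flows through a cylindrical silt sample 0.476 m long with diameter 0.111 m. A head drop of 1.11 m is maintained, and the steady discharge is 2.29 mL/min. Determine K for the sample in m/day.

0.146

Cross-sectional area A = π·(d/2)² = π × (0.111/2)² = 0.009677 m².
Convert discharge: 2.29 mL/min = 3.817e-08 m³/s.
Darcy's law rearranged: K = Q·L / (A·Δh) = 3.817e-08 × 0.476 / (0.009677 × 1.11) = 1.691e-06 m/s = 0.1461 m/day.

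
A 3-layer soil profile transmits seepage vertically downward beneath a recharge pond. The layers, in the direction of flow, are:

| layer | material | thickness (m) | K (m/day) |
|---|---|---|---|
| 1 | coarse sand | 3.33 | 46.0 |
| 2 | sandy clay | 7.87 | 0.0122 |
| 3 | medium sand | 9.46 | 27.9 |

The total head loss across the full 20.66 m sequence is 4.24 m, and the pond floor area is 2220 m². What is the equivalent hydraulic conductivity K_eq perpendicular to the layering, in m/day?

Flow is perpendicular to layering, so the layers act in series and the equivalent K is the thickness-weighted harmonic mean.
Total thickness L = 3.33 + 7.87 + 9.46 = 20.66 m.
Σ(b_i/K_i) = 3.33/46.0 + 7.87/0.0122 + 9.46/27.9 = 645.5 d.
K_eq = L / Σ(b_i/K_i) = 20.66 / 645.5 = 0.03201 m/day.

0.0320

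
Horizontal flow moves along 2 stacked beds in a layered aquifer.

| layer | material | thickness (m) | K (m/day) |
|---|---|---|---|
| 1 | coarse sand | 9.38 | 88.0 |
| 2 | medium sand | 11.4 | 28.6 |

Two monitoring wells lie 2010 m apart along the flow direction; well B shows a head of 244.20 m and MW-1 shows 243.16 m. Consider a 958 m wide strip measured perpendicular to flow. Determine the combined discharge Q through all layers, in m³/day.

571

Flow is parallel to layering, so each bed carries its own Darcy discharge and the transmissivities add.
Σ(K_i·b_i) = 88.0×9.38 + 28.6×11.4 = 1151 m²/day.
Hydraulic gradient i = (244.20 − 243.16) / 2010 = 1.04 / 2010 = 0.0005174.
Q = Σ(K_i·b_i) · W · i = 1151 × 958 × 0.0005174 = 570.8 m³/day.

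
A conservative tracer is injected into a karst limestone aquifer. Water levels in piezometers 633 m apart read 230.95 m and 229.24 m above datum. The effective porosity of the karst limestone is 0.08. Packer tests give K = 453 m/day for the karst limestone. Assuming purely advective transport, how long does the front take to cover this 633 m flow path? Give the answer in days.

Hydraulic gradient i = (230.95 − 229.24) / 633 = 1.71 / 633 = 0.002701.
Darcy flux q = K · i = 453.0 × 0.002701 = 1.224 m/day.
Seepage velocity v = q / n_e = 1.224 / 0.08 = 15.30 m/day.
Travel time t = L / v = 633 / 15.30 = 41.38 days.

41.4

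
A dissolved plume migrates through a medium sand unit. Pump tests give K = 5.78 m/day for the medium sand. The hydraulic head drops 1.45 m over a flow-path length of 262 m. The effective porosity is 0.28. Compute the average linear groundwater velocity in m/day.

0.114

Hydraulic gradient i = Δh / L = 1.45 / 262 = 0.005534.
Darcy flux q = K · i = 5.780 × 0.005534 = 0.03199 m/day.
Seepage velocity v = q / n_e = 0.03199 / 0.28 = 0.1142 m/day.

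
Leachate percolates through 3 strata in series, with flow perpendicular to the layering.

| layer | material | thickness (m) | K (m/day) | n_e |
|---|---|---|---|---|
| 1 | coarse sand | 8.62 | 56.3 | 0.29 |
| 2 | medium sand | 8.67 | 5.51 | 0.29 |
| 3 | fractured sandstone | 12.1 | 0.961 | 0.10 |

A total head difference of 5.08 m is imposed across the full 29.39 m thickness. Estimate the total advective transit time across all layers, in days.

With flow normal to the layers, continuity requires the same specific discharge q through every layer.
Σ(b_i/K_i) = 8.62/56.3 + 8.67/5.51 + 12.1/0.961 = 14.32 d.
q = Δh / Σ(b_i/K_i) = 5.08 / 14.32 = 0.3548 m/day.
In each layer the seepage velocity is v_i = q/n_i, so the layer transit time is t_i = b_i·n_i / q:
  layer 1 (coarse sand): t_1 = 8.62 × 0.29 / 0.3548 = 7.046 d
  layer 2 (medium sand): t_2 = 8.67 × 0.29 / 0.3548 = 7.086 d
  layer 3 (fractured sandstone): t_3 = 12.1 × 0.10 / 0.3548 = 3.410 d
Total t = Σ t_i = 17.54 days.

17.5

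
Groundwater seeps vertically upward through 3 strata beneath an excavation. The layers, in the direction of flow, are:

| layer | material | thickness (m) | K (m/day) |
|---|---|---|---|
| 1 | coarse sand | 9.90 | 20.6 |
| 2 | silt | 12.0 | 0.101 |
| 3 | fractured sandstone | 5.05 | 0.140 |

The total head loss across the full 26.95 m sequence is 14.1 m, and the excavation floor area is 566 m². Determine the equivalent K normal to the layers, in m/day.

0.173

Flow is perpendicular to layering, so the layers act in series and the equivalent K is the thickness-weighted harmonic mean.
Total thickness L = 9.90 + 12.0 + 5.05 = 26.95 m.
Σ(b_i/K_i) = 9.90/20.6 + 12.0/0.101 + 5.05/0.140 = 155.4 d.
K_eq = L / Σ(b_i/K_i) = 26.95 / 155.4 = 0.1735 m/day.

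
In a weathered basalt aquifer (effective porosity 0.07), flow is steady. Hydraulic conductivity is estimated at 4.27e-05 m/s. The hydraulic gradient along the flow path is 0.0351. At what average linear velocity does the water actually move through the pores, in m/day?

1.85

Convert K: 4.27e-05 m/s × 86400 = 3.689 m/day.
Hydraulic gradient i = 0.0351.
Darcy flux q = K · i = 3.689 × 0.03510 = 0.1295 m/day.
Seepage velocity v = q / n_e = 0.1295 / 0.07 = 1.850 m/day.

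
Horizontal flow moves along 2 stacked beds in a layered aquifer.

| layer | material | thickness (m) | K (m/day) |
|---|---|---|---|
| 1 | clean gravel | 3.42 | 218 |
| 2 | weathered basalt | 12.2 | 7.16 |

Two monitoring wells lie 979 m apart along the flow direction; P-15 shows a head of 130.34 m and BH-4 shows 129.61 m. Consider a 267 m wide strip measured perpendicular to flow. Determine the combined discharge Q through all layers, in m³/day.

166

Flow is parallel to layering, so each bed carries its own Darcy discharge and the transmissivities add.
Σ(K_i·b_i) = 218×3.42 + 7.16×12.2 = 832.9 m²/day.
Hydraulic gradient i = (130.34 − 129.61) / 979 = 0.73 / 979 = 0.0007457.
Q = Σ(K_i·b_i) · W · i = 832.9 × 267 × 0.0007457 = 165.8 m³/day.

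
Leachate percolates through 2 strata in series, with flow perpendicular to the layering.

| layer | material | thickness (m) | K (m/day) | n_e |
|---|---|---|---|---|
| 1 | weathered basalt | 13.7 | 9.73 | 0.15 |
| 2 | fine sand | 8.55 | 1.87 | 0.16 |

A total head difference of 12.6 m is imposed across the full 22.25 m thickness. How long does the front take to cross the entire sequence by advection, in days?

With flow normal to the layers, continuity requires the same specific discharge q through every layer.
Σ(b_i/K_i) = 13.7/9.73 + 8.55/1.87 = 5.980 d.
q = Δh / Σ(b_i/K_i) = 12.6 / 5.980 = 2.107 m/day.
In each layer the seepage velocity is v_i = q/n_i, so the layer transit time is t_i = b_i·n_i / q:
  layer 1 (weathered basalt): t_1 = 13.7 × 0.15 / 2.107 = 0.9753 d
  layer 2 (fine sand): t_2 = 8.55 × 0.16 / 2.107 = 0.6493 d
Total t = Σ t_i = 1.625 days.

1.62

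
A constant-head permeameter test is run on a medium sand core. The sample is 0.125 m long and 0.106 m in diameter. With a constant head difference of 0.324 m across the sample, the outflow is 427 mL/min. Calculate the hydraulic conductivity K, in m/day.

26.9

Cross-sectional area A = π·(d/2)² = π × (0.106/2)² = 0.008825 m².
Convert discharge: 427 mL/min = 7.117e-06 m³/s.
Darcy's law rearranged: K = Q·L / (A·Δh) = 7.117e-06 × 0.125 / (0.008825 × 0.324) = 0.0003111 m/s = 26.88 m/day.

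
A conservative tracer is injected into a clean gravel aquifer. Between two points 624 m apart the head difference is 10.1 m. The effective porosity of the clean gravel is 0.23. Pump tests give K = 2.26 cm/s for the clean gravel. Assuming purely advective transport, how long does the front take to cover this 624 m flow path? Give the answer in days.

4.54

Convert K: 2.26 cm/s × 864 = 1953 m/day.
Hydraulic gradient i = Δh / L = 10.1 / 624 = 0.01619.
Darcy flux q = K · i = 1953 × 0.01619 = 31.61 m/day.
Seepage velocity v = q / n_e = 31.61 / 0.23 = 137.4 m/day.
Travel time t = L / v = 624 / 137.4 = 4.541 days.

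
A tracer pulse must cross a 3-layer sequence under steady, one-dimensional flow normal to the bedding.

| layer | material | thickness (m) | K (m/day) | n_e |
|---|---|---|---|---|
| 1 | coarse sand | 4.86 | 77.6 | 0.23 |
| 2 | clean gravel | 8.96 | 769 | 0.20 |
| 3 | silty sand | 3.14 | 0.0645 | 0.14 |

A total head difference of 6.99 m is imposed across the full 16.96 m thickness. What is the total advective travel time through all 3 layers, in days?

23.4

With flow normal to the layers, continuity requires the same specific discharge q through every layer.
Σ(b_i/K_i) = 4.86/77.6 + 8.96/769 + 3.14/0.0645 = 48.76 d.
q = Δh / Σ(b_i/K_i) = 6.99 / 48.76 = 0.1434 m/day.
In each layer the seepage velocity is v_i = q/n_i, so the layer transit time is t_i = b_i·n_i / q:
  layer 1 (coarse sand): t_1 = 4.86 × 0.23 / 0.1434 = 7.797 d
  layer 2 (clean gravel): t_2 = 8.96 × 0.20 / 0.1434 = 12.50 d
  layer 3 (silty sand): t_3 = 3.14 × 0.14 / 0.1434 = 3.066 d
Total t = Σ t_i = 23.36 days.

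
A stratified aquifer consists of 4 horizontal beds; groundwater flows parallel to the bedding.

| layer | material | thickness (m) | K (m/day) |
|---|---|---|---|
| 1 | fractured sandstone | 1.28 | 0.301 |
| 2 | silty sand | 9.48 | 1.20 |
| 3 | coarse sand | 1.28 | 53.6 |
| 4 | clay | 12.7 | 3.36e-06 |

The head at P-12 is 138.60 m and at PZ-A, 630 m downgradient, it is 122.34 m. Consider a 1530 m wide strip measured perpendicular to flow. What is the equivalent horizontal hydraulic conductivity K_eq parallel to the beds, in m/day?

Flow is parallel to layering, so each bed carries its own Darcy discharge and the transmissivities add.
Σ(K_i·b_i) = 0.301×1.28 + 1.20×9.48 + 53.6×1.28 + 3.36e-06×12.7 = 80.37 m²/day.
Total thickness b = 24.74 m, so K_eq = Σ(K_i·b_i)/b = 3.249 m/day.

3.25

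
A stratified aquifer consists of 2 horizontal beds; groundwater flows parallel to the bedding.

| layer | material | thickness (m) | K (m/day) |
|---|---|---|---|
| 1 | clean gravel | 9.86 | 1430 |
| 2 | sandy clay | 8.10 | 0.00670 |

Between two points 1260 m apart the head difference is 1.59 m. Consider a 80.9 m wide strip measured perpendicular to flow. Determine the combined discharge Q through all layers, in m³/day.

1440

Flow is parallel to layering, so each bed carries its own Darcy discharge and the transmissivities add.
Σ(K_i·b_i) = 1430×9.86 + 0.00670×8.10 = 14100 m²/day.
Hydraulic gradient i = Δh / L = 1.59 / 1260 = 0.001262.
Q = Σ(K_i·b_i) · W · i = 14100 × 80.9 × 0.001262 = 1439 m³/day.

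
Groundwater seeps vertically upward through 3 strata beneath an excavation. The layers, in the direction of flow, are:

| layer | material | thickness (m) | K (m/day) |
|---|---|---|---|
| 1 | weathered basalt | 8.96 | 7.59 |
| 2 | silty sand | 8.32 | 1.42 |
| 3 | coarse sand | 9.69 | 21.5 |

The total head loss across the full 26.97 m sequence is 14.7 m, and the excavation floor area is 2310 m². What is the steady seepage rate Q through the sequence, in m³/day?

Flow is perpendicular to layering, so the layers act in series and the equivalent K is the thickness-weighted harmonic mean.
Total thickness L = 8.96 + 8.32 + 9.69 = 26.97 m.
Σ(b_i/K_i) = 8.96/7.59 + 8.32/1.42 + 9.69/21.5 = 7.490 d.
K_eq = L / Σ(b_i/K_i) = 26.97 / 7.490 = 3.601 m/day.
Q = K_eq · A · (Δh/L) = 3.601 × 2310 × (14.7/26.97) = 4533 m³/day.

4530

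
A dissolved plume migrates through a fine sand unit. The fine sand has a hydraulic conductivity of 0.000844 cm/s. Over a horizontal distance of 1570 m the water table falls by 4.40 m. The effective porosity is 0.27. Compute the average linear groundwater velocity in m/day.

0.00757

Convert K: 0.000844 cm/s × 864 = 0.7292 m/day.
Hydraulic gradient i = Δh / L = 4.40 / 1570 = 0.002803.
Darcy flux q = K · i = 0.7292 × 0.002803 = 0.002044 m/day.
Seepage velocity v = q / n_e = 0.002044 / 0.27 = 0.007569 m/day.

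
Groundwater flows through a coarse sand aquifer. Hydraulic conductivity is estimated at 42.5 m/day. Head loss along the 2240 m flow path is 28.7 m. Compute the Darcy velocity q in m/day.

0.545

Hydraulic gradient i = Δh / L = 28.7 / 2240 = 0.01281.
Specific discharge q = K · i = 42.50 × 0.01281 = 0.5445 m/day.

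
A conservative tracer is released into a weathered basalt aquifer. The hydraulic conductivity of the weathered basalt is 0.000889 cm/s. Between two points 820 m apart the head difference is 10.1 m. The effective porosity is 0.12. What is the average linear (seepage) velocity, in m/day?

Convert K: 0.000889 cm/s × 864 = 0.7681 m/day.
Hydraulic gradient i = Δh / L = 10.1 / 820 = 0.01232.
Darcy flux q = K · i = 0.7681 × 0.01232 = 0.009461 m/day.
Seepage velocity v = q / n_e = 0.009461 / 0.12 = 0.07884 m/day.

0.0788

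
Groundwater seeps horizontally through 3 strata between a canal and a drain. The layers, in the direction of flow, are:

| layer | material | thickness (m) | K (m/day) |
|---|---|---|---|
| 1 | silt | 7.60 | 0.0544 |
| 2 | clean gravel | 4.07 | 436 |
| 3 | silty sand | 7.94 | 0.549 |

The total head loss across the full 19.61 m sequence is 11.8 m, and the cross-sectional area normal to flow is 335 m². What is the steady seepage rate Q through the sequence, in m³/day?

Flow is perpendicular to layering, so the layers act in series and the equivalent K is the thickness-weighted harmonic mean.
Total thickness L = 7.60 + 4.07 + 7.94 = 19.61 m.
Σ(b_i/K_i) = 7.60/0.0544 + 4.07/436 + 7.94/0.549 = 154.2 d.
K_eq = L / Σ(b_i/K_i) = 19.61 / 154.2 = 0.1272 m/day.
Q = K_eq · A · (Δh/L) = 0.1272 × 335 × (11.8/19.61) = 25.64 m³/day.

25.6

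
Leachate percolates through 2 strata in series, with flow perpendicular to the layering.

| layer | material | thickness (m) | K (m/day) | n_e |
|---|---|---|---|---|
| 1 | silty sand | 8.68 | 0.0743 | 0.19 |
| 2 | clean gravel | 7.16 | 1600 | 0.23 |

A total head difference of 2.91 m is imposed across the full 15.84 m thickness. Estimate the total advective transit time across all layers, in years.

With flow normal to the layers, continuity requires the same specific discharge q through every layer.
Σ(b_i/K_i) = 8.68/0.0743 + 7.16/1600 = 116.8 d.
q = Δh / Σ(b_i/K_i) = 2.91 / 116.8 = 0.02491 m/day.
In each layer the seepage velocity is v_i = q/n_i, so the layer transit time is t_i = b_i·n_i / q:
  layer 1 (silty sand): t_1 = 8.68 × 0.19 / 0.02491 = 66.21 d
  layer 2 (clean gravel): t_2 = 7.16 × 0.23 / 0.02491 = 66.11 d
Total t = Σ t_i = 132.3 days = 0.3623 years.

0.362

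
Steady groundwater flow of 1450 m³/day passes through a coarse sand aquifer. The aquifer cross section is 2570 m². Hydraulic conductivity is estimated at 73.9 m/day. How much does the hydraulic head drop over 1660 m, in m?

From Q = K·A·i, i = Q / (K·A) = 1450 / (73.90 × 2570) = 0.007635.
Head loss Δh = i · L = 0.007635 × 1660 = 12.67 m.

12.7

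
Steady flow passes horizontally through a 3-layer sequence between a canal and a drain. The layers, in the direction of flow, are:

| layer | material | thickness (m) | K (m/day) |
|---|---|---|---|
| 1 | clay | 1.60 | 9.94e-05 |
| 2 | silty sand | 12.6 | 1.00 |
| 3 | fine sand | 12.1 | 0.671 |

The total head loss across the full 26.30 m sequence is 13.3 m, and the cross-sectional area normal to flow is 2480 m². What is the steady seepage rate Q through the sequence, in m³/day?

Flow is perpendicular to layering, so the layers act in series and the equivalent K is the thickness-weighted harmonic mean.
Total thickness L = 1.60 + 12.6 + 12.1 = 26.30 m.
Σ(b_i/K_i) = 1.60/9.94e-05 + 12.6/1.00 + 12.1/0.671 = 16127 d.
K_eq = L / Σ(b_i/K_i) = 26.30 / 16127 = 0.001631 m/day.
Q = K_eq · A · (Δh/L) = 0.001631 × 2480 × (13.3/26.30) = 2.045 m³/day.

2.05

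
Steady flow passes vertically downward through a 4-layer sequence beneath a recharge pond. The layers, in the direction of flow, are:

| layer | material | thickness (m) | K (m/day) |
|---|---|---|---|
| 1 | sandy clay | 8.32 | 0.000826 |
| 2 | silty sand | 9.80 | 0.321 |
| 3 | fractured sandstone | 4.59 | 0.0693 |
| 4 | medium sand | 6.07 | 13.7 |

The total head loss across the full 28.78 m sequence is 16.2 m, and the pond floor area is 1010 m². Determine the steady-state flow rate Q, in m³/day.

1.61

Flow is perpendicular to layering, so the layers act in series and the equivalent K is the thickness-weighted harmonic mean.
Total thickness L = 8.32 + 9.80 + 4.59 + 6.07 = 28.78 m.
Σ(b_i/K_i) = 8.32/0.000826 + 9.80/0.321 + 4.59/0.0693 + 6.07/13.7 = 10170 d.
K_eq = L / Σ(b_i/K_i) = 28.78 / 10170 = 0.002830 m/day.
Q = K_eq · A · (Δh/L) = 0.002830 × 1010 × (16.2/28.78) = 1.609 m³/day.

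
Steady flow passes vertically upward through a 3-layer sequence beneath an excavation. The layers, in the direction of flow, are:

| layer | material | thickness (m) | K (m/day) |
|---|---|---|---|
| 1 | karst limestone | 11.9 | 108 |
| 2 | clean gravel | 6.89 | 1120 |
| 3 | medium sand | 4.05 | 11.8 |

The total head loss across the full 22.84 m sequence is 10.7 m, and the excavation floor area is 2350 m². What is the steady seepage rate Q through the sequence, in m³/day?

Flow is perpendicular to layering, so the layers act in series and the equivalent K is the thickness-weighted harmonic mean.
Total thickness L = 11.9 + 6.89 + 4.05 = 22.84 m.
Σ(b_i/K_i) = 11.9/108 + 6.89/1120 + 4.05/11.8 = 0.4596 d.
K_eq = L / Σ(b_i/K_i) = 22.84 / 0.4596 = 49.70 m/day.
Q = K_eq · A · (Δh/L) = 49.70 × 2350 × (10.7/22.84) = 54716 m³/day.

54700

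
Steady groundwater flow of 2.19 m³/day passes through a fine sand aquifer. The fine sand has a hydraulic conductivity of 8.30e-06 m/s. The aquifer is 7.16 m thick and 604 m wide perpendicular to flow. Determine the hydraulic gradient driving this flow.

Convert K: 8.30e-06 m/s × 86400 = 0.7171 m/day.
Cross-sectional area A = 604 × 7.16 = 4325 m².
From Q = K·A·i, i = Q / (K·A) = 2.19 / (0.7171 × 4325) = 0.0007062.

0.000706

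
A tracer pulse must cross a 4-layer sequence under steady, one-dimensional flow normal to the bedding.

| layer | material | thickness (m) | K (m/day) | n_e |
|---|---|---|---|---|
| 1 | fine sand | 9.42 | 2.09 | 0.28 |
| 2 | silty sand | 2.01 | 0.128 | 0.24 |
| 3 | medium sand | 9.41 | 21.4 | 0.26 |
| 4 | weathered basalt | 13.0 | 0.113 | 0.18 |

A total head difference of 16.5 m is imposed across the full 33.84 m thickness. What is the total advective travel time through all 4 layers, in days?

65.0

With flow normal to the layers, continuity requires the same specific discharge q through every layer.
Σ(b_i/K_i) = 9.42/2.09 + 2.01/0.128 + 9.41/21.4 + 13.0/0.113 = 135.7 d.
q = Δh / Σ(b_i/K_i) = 16.5 / 135.7 = 0.1216 m/day.
In each layer the seepage velocity is v_i = q/n_i, so the layer transit time is t_i = b_i·n_i / q:
  layer 1 (fine sand): t_1 = 9.42 × 0.28 / 0.1216 = 21.69 d
  layer 2 (silty sand): t_2 = 2.01 × 0.24 / 0.1216 = 3.967 d
  layer 3 (medium sand): t_3 = 9.41 × 0.26 / 0.1216 = 20.12 d
  layer 4 (weathered basalt): t_4 = 13.0 × 0.18 / 0.1216 = 19.24 d
Total t = Σ t_i = 65.02 days.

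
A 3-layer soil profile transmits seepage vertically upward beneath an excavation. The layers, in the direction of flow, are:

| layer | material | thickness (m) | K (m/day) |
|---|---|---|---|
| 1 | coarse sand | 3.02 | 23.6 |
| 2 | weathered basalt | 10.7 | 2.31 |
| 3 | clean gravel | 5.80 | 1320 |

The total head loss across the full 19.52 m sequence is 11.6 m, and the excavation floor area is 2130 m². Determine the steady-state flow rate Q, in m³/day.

5190

Flow is perpendicular to layering, so the layers act in series and the equivalent K is the thickness-weighted harmonic mean.
Total thickness L = 3.02 + 10.7 + 5.80 = 19.52 m.
Σ(b_i/K_i) = 3.02/23.6 + 10.7/2.31 + 5.80/1320 = 4.764 d.
K_eq = L / Σ(b_i/K_i) = 19.52 / 4.764 = 4.097 m/day.
Q = K_eq · A · (Δh/L) = 4.097 × 2130 × (11.6/19.52) = 5186 m³/day.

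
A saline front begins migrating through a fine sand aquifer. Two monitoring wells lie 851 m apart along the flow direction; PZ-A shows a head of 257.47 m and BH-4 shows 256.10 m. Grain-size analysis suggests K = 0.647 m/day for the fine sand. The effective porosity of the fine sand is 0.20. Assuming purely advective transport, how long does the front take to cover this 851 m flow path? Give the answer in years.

Hydraulic gradient i = (257.47 − 256.10) / 851 = 1.37 / 851 = 0.001610.
Darcy flux q = K · i = 0.6470 × 0.001610 = 0.001042 m/day.
Seepage velocity v = q / n_e = 0.001042 / 0.20 = 0.005208 m/day.
Travel time t = L / v = 851 / 0.005208 = 1.634e+05 days = 447.4 years.

447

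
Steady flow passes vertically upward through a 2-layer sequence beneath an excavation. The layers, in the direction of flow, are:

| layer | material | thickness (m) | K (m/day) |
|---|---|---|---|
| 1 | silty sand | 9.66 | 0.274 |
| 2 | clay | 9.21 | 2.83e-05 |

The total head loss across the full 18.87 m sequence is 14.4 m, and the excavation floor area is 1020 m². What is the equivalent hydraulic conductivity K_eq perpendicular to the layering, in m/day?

5.80e-05

Flow is perpendicular to layering, so the layers act in series and the equivalent K is the thickness-weighted harmonic mean.
Total thickness L = 9.66 + 9.21 = 18.87 m.
Σ(b_i/K_i) = 9.66/0.274 + 9.21/2.83e-05 = 3.255e+05 d.
K_eq = L / Σ(b_i/K_i) = 18.87 / 3.255e+05 = 5.798e-05 m/day.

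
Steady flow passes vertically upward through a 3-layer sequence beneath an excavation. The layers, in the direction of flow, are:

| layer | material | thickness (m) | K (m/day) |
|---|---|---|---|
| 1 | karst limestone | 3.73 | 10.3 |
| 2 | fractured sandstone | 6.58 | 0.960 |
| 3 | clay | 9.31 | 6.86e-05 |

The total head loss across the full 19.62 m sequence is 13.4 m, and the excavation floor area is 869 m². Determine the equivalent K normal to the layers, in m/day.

Flow is perpendicular to layering, so the layers act in series and the equivalent K is the thickness-weighted harmonic mean.
Total thickness L = 3.73 + 6.58 + 9.31 = 19.62 m.
Σ(b_i/K_i) = 3.73/10.3 + 6.58/0.960 + 9.31/6.86e-05 = 1.357e+05 d.
K_eq = L / Σ(b_i/K_i) = 19.62 / 1.357e+05 = 0.0001446 m/day.

0.000145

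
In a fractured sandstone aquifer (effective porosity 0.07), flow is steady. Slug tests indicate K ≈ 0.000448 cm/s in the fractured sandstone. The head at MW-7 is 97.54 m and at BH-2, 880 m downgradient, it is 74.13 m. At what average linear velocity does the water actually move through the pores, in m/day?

Convert K: 0.000448 cm/s × 864 = 0.3871 m/day.
Hydraulic gradient i = (97.54 − 74.13) / 880 = 23.41 / 880 = 0.02660.
Darcy flux q = K · i = 0.3871 × 0.02660 = 0.01030 m/day.
Seepage velocity v = q / n_e = 0.01030 / 0.07 = 0.1471 m/day.

0.147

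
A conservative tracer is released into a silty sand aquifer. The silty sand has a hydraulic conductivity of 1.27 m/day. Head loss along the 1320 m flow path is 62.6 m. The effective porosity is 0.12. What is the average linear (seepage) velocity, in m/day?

0.502

Hydraulic gradient i = Δh / L = 62.6 / 1320 = 0.04742.
Darcy flux q = K · i = 1.270 × 0.04742 = 0.06023 m/day.
Seepage velocity v = q / n_e = 0.06023 / 0.12 = 0.5019 m/day.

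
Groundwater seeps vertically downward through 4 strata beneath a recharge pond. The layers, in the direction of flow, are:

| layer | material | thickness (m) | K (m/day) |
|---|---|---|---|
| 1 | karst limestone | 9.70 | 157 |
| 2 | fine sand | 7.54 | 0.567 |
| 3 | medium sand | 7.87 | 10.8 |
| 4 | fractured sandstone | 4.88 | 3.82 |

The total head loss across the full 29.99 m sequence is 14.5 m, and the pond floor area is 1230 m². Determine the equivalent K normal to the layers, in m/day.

Flow is perpendicular to layering, so the layers act in series and the equivalent K is the thickness-weighted harmonic mean.
Total thickness L = 9.70 + 7.54 + 7.87 + 4.88 = 29.99 m.
Σ(b_i/K_i) = 9.70/157 + 7.54/0.567 + 7.87/10.8 + 4.88/3.82 = 15.37 d.
K_eq = L / Σ(b_i/K_i) = 29.99 / 15.37 = 1.952 m/day.

1.95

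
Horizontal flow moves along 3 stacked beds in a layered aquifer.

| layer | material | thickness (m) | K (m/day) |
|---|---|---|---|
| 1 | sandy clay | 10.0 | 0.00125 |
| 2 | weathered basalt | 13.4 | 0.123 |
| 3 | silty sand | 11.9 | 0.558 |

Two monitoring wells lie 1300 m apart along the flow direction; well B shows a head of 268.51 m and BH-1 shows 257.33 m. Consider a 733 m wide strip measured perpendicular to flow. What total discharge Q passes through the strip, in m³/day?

Flow is parallel to layering, so each bed carries its own Darcy discharge and the transmissivities add.
Σ(K_i·b_i) = 0.00125×10.0 + 0.123×13.4 + 0.558×11.9 = 8.301 m²/day.
Hydraulic gradient i = (268.51 − 257.33) / 1300 = 11.18 / 1300 = 0.008600.
Q = Σ(K_i·b_i) · W · i = 8.301 × 733 × 0.008600 = 52.33 m³/day.

52.3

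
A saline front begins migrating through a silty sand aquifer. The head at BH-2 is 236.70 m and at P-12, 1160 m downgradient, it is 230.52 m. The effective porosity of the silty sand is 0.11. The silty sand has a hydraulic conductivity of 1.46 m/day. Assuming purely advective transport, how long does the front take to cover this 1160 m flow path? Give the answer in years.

Hydraulic gradient i = (236.70 − 230.52) / 1160 = 6.18 / 1160 = 0.005328.
Darcy flux q = K · i = 1.460 × 0.005328 = 0.007778 m/day.
Seepage velocity v = q / n_e = 0.007778 / 0.11 = 0.07071 m/day.
Travel time t = L / v = 1160 / 0.07071 = 16405 days = 44.91 years.

44.9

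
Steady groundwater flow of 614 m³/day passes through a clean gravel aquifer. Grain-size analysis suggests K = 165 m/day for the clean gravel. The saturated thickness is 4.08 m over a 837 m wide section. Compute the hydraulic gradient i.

Cross-sectional area A = 837 × 4.08 = 3415 m².
From Q = K·A·i, i = Q / (K·A) = 614 / (165.0 × 3415) = 0.001090.

0.00109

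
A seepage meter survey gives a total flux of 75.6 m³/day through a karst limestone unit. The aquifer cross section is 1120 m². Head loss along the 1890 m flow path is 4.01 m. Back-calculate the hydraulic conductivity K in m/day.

Hydraulic gradient i = Δh / L = 4.01 / 1890 = 0.002122.
From Q = K·A·i, K = Q / (A·i) = 75.6 / (1120 × 0.002122) = 31.81 m/day.

31.8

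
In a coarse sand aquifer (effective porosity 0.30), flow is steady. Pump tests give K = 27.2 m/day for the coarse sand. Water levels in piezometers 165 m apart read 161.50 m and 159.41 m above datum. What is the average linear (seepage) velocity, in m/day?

1.15

Hydraulic gradient i = (161.50 − 159.41) / 165 = 2.09 / 165 = 0.01267.
Darcy flux q = K · i = 27.20 × 0.01267 = 0.3445 m/day.
Seepage velocity v = q / n_e = 0.3445 / 0.30 = 1.148 m/day.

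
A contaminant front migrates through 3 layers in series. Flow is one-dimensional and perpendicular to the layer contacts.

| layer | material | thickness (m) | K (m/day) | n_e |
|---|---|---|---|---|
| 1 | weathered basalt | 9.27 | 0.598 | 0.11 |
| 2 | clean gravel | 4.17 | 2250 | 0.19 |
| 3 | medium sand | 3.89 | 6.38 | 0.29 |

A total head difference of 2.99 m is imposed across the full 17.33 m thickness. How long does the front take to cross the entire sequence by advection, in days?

With flow normal to the layers, continuity requires the same specific discharge q through every layer.
Σ(b_i/K_i) = 9.27/0.598 + 4.17/2250 + 3.89/6.38 = 16.11 d.
q = Δh / Σ(b_i/K_i) = 2.99 / 16.11 = 0.1856 m/day.
In each layer the seepage velocity is v_i = q/n_i, so the layer transit time is t_i = b_i·n_i / q:
  layer 1 (weathered basalt): t_1 = 9.27 × 0.11 / 0.1856 = 5.495 d
  layer 2 (clean gravel): t_2 = 4.17 × 0.19 / 0.1856 = 4.270 d
  layer 3 (medium sand): t_3 = 3.89 × 0.29 / 0.1856 = 6.079 d
Total t = Σ t_i = 15.84 days.

15.8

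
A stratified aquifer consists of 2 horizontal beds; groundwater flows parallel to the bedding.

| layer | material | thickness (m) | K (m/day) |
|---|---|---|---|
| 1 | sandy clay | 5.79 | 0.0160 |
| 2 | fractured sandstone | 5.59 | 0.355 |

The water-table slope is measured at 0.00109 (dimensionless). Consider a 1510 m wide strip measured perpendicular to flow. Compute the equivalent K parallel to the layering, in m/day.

0.183

Flow is parallel to layering, so each bed carries its own Darcy discharge and the transmissivities add.
Σ(K_i·b_i) = 0.0160×5.79 + 0.355×5.59 = 2.077 m²/day.
Total thickness b = 11.38 m, so K_eq = Σ(K_i·b_i)/b = 0.1825 m/day.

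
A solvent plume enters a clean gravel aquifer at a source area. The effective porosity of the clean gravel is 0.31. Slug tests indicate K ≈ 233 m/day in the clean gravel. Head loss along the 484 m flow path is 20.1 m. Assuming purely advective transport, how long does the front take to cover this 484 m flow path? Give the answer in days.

Hydraulic gradient i = Δh / L = 20.1 / 484 = 0.04153.
Darcy flux q = K · i = 233.0 × 0.04153 = 9.676 m/day.
Seepage velocity v = q / n_e = 9.676 / 0.31 = 31.21 m/day.
Travel time t = L / v = 484 / 31.21 = 15.51 days.

15.5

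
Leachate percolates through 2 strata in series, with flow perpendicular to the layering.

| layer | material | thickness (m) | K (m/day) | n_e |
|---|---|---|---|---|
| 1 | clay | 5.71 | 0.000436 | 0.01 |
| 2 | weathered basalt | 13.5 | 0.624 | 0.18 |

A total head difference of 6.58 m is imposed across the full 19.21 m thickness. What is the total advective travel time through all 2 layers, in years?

With flow normal to the layers, continuity requires the same specific discharge q through every layer.
Σ(b_i/K_i) = 5.71/0.000436 + 13.5/0.624 = 13118 d.
q = Δh / Σ(b_i/K_i) = 6.58 / 13118 = 0.0005016 m/day.
In each layer the seepage velocity is v_i = q/n_i, so the layer transit time is t_i = b_i·n_i / q:
  layer 1 (clay): t_1 = 5.71 × 0.01 / 0.0005016 = 113.8 d
  layer 2 (weathered basalt): t_2 = 13.5 × 0.18 / 0.0005016 = 4844 d
Total t = Σ t_i = 4958 days = 13.58 years.

13.6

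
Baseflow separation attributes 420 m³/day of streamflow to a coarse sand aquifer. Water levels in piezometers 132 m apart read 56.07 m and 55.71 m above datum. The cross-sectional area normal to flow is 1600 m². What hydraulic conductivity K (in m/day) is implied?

Hydraulic gradient i = (56.07 − 55.71) / 132 = 0.36 / 132 = 0.002727.
From Q = K·A·i, K = Q / (A·i) = 420 / (1600 × 0.002727) = 96.25 m/day.

96.3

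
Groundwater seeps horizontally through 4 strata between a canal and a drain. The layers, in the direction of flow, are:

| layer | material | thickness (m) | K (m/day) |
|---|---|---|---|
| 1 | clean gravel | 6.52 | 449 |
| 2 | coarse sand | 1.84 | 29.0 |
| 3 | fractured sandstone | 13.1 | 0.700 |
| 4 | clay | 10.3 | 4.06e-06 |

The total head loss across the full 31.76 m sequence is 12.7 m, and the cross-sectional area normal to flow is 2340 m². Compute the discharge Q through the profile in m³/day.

Flow is perpendicular to layering, so the layers act in series and the equivalent K is the thickness-weighted harmonic mean.
Total thickness L = 6.52 + 1.84 + 13.1 + 10.3 = 31.76 m.
Σ(b_i/K_i) = 6.52/449 + 1.84/29.0 + 13.1/0.700 + 10.3/4.06e-06 = 2.537e+06 d.
K_eq = L / Σ(b_i/K_i) = 31.76 / 2.537e+06 = 1.252e-05 m/day.
Q = K_eq · A · (Δh/L) = 1.252e-05 × 2340 × (12.7/31.76) = 0.01171 m³/day.

0.0117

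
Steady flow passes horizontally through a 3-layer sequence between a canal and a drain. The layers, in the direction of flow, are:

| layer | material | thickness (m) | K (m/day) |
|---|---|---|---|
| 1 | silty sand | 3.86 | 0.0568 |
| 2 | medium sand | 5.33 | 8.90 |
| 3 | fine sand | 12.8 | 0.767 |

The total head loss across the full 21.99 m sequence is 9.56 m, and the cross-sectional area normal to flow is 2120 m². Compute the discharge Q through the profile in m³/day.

238

Flow is perpendicular to layering, so the layers act in series and the equivalent K is the thickness-weighted harmonic mean.
Total thickness L = 3.86 + 5.33 + 12.8 = 21.99 m.
Σ(b_i/K_i) = 3.86/0.0568 + 5.33/8.90 + 12.8/0.767 = 85.25 d.
K_eq = L / Σ(b_i/K_i) = 21.99 / 85.25 = 0.2580 m/day.
Q = K_eq · A · (Δh/L) = 0.2580 × 2120 × (9.56/21.99) = 237.8 m³/day.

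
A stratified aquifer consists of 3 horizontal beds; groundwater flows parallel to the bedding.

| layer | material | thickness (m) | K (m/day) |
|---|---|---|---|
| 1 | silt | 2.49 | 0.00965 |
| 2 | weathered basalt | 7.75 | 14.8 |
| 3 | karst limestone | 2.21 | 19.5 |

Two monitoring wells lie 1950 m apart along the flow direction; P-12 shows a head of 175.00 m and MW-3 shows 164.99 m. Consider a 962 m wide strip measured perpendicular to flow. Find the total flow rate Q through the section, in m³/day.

779

Flow is parallel to layering, so each bed carries its own Darcy discharge and the transmissivities add.
Σ(K_i·b_i) = 0.00965×2.49 + 14.8×7.75 + 19.5×2.21 = 157.8 m²/day.
Hydraulic gradient i = (175.00 − 164.99) / 1950 = 10.01 / 1950 = 0.005133.
Q = Σ(K_i·b_i) · W · i = 157.8 × 962 × 0.005133 = 779.4 m³/day.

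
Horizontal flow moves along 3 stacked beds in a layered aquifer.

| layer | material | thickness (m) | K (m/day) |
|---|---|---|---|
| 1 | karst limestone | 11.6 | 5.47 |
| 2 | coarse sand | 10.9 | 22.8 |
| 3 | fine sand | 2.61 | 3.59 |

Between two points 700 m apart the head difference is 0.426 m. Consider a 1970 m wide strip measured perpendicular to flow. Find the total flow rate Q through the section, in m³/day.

385

Flow is parallel to layering, so each bed carries its own Darcy discharge and the transmissivities add.
Σ(K_i·b_i) = 5.47×11.6 + 22.8×10.9 + 3.59×2.61 = 321.3 m²/day.
Hydraulic gradient i = Δh / L = 0.426 / 700 = 0.0006086.
Q = Σ(K_i·b_i) · W · i = 321.3 × 1970 × 0.0006086 = 385.3 m³/day.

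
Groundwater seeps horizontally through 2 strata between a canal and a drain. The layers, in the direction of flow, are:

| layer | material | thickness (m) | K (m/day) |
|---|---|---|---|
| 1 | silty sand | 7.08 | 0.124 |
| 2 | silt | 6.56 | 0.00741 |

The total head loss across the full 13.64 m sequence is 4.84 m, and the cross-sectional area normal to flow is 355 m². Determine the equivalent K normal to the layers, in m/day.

0.0145

Flow is perpendicular to layering, so the layers act in series and the equivalent K is the thickness-weighted harmonic mean.
Total thickness L = 7.08 + 6.56 = 13.64 m.
Σ(b_i/K_i) = 7.08/0.124 + 6.56/0.00741 = 942.4 d.
K_eq = L / Σ(b_i/K_i) = 13.64 / 942.4 = 0.01447 m/day.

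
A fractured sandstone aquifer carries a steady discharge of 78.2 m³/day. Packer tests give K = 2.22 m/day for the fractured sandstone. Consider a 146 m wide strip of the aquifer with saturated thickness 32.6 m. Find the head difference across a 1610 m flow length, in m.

Cross-sectional area A = 146 × 32.6 = 4760 m².
From Q = K·A·i, i = Q / (K·A) = 78.2 / (2.220 × 4760) = 0.007401.
Head loss Δh = i · L = 0.007401 × 1610 = 11.92 m.

11.9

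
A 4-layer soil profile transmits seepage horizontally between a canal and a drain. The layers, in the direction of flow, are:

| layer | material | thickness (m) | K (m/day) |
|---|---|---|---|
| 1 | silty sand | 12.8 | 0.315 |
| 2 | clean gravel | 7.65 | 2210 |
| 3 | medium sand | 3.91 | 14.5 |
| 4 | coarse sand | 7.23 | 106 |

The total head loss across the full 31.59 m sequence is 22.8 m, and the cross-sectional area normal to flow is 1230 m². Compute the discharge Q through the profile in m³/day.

684

Flow is perpendicular to layering, so the layers act in series and the equivalent K is the thickness-weighted harmonic mean.
Total thickness L = 12.8 + 7.65 + 3.91 + 7.23 = 31.59 m.
Σ(b_i/K_i) = 12.8/0.315 + 7.65/2210 + 3.91/14.5 + 7.23/106 = 40.98 d.
K_eq = L / Σ(b_i/K_i) = 31.59 / 40.98 = 0.7709 m/day.
Q = K_eq · A · (Δh/L) = 0.7709 × 1230 × (22.8/31.59) = 684.4 m³/day.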